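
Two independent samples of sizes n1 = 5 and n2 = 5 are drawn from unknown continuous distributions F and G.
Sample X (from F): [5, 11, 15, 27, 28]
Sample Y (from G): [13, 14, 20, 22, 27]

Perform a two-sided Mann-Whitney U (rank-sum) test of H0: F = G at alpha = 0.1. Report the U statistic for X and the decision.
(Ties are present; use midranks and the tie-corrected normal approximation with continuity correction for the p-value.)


Step 1: Combine and sort all 10 observations; assign midranks.
sorted (value, group): (5,X), (11,X), (13,Y), (14,Y), (15,X), (20,Y), (22,Y), (27,X), (27,Y), (28,X)
ranks: 5->1, 11->2, 13->3, 14->4, 15->5, 20->6, 22->7, 27->8.5, 27->8.5, 28->10
Step 2: Rank sum for X: R1 = 1 + 2 + 5 + 8.5 + 10 = 26.5.
Step 3: U_X = R1 - n1(n1+1)/2 = 26.5 - 5*6/2 = 26.5 - 15 = 11.5.
       U_Y = n1*n2 - U_X = 25 - 11.5 = 13.5.
Step 4: Ties are present, so use the tie-corrected normal approximation (with continuity correction) for the p-value.
Step 5: p-value = 0.916563; compare to alpha = 0.1. fail to reject H0.

U_X = 11.5, p = 0.916563, fail to reject H0 at alpha = 0.1.


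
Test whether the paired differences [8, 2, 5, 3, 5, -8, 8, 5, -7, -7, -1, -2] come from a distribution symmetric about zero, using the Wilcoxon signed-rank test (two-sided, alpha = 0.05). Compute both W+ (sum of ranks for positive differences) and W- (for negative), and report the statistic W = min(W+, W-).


Step 1: Drop any zero differences (none here) and take |d_i|.
|d| = [8, 2, 5, 3, 5, 8, 8, 5, 7, 7, 1, 2]
Step 2: Midrank |d_i| (ties get averaged ranks).
ranks: |8|->11, |2|->2.5, |5|->6, |3|->4, |5|->6, |8|->11, |8|->11, |5|->6, |7|->8.5, |7|->8.5, |1|->1, |2|->2.5
Step 3: Attach original signs; sum ranks with positive sign and with negative sign.
W+ = 11 + 2.5 + 6 + 4 + 6 + 11 + 6 = 46.5
W- = 11 + 8.5 + 8.5 + 1 + 2.5 = 31.5
(Check: W+ + W- = 78 should equal n(n+1)/2 = 78.)
Step 4: Test statistic W = min(W+, W-) = 31.5.
Step 5: Ties in |d|, so use the tie-corrected normal approximation.
        E[W] = n(n+1)/4 = 12*13/4 = 39.
        Tie groups: |d|=2 (t=2), |d|=5 (t=3), |d|=7 (t=2), |d|=8 (t=3); sum(t^3 - t) = 60.
        Var[W] = n(n+1)(2n+1)/24 - sum(t^3-t)/48 = 3900/24 - 60/48 = 161.25.
        z = (W - E[W]) / sqrt(Var[W]) = (31.5 - 39) / 12.6984 = -0.5906.
        Two-sided p = 2*Phi(z) = 0.554772.
Step 6: alpha = 0.05. fail to reject H0.

W+ = 46.5, W- = 31.5, W = min = 31.5, p = 0.554772, fail to reject H0.


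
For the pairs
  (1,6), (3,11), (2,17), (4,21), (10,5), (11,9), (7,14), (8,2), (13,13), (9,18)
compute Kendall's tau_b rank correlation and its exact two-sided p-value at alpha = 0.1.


Step 1: Enumerate the 45 unordered pairs (i,j) with i<j and classify each by sign(x_j-x_i) * sign(y_j-y_i).
  (1,2):dx=+2,dy=+5->C; (1,3):dx=+1,dy=+11->C; (1,4):dx=+3,dy=+15->C; (1,5):dx=+9,dy=-1->D
  (1,6):dx=+10,dy=+3->C; (1,7):dx=+6,dy=+8->C; (1,8):dx=+7,dy=-4->D; (1,9):dx=+12,dy=+7->C
  (1,10):dx=+8,dy=+12->C; (2,3):dx=-1,dy=+6->D; (2,4):dx=+1,dy=+10->C; (2,5):dx=+7,dy=-6->D
  (2,6):dx=+8,dy=-2->D; (2,7):dx=+4,dy=+3->C; (2,8):dx=+5,dy=-9->D; (2,9):dx=+10,dy=+2->C
  (2,10):dx=+6,dy=+7->C; (3,4):dx=+2,dy=+4->C; (3,5):dx=+8,dy=-12->D; (3,6):dx=+9,dy=-8->D
  (3,7):dx=+5,dy=-3->D; (3,8):dx=+6,dy=-15->D; (3,9):dx=+11,dy=-4->D; (3,10):dx=+7,dy=+1->C
  (4,5):dx=+6,dy=-16->D; (4,6):dx=+7,dy=-12->D; (4,7):dx=+3,dy=-7->D; (4,8):dx=+4,dy=-19->D
  (4,9):dx=+9,dy=-8->D; (4,10):dx=+5,dy=-3->D; (5,6):dx=+1,dy=+4->C; (5,7):dx=-3,dy=+9->D
  (5,8):dx=-2,dy=-3->C; (5,9):dx=+3,dy=+8->C; (5,10):dx=-1,dy=+13->D; (6,7):dx=-4,dy=+5->D
  (6,8):dx=-3,dy=-7->C; (6,9):dx=+2,dy=+4->C; (6,10):dx=-2,dy=+9->D; (7,8):dx=+1,dy=-12->D
  (7,9):dx=+6,dy=-1->D; (7,10):dx=+2,dy=+4->C; (8,9):dx=+5,dy=+11->C; (8,10):dx=+1,dy=+16->C
  (9,10):dx=-4,dy=+5->D
Step 2: C = 21, D = 24, total pairs = 45.
Step 3: tau = (C - D)/(n(n-1)/2) = (21 - 24)/45 = -0.066667.
Step 4: Exact two-sided p-value (enumerate n! = 3628800 permutations of y under H0): p = 0.861801.
Step 5: alpha = 0.1. fail to reject H0.

tau_b = -0.0667 (C=21, D=24), p = 0.861801, fail to reject H0.


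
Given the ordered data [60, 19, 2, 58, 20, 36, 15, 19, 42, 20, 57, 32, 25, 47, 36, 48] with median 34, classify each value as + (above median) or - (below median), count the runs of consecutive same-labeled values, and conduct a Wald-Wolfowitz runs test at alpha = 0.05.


Step 1: Compute median = 34; label A = above, B = below.
Labels in order: ABBABABBABABBAAA  (n_A = 8, n_B = 8)
Step 2: Count runs R = 11.
Step 3: Under H0 (random ordering), E[R] = 2*n_A*n_B/(n_A+n_B) + 1 = 2*8*8/16 + 1 = 9.0000.
        Var[R] = 2*n_A*n_B*(2*n_A*n_B - n_A - n_B) / ((n_A+n_B)^2 * (n_A+n_B-1)) = 14336/3840 = 3.7333.
        SD[R] = 1.9322.
Step 4: Continuity-corrected z = (R - 0.5 - E[R]) / SD[R] = (11 - 0.5 - 9.0000) / 1.9322 = 0.7763.
Step 5: Two-sided p-value via normal approximation = 2*(1 - Phi(|z|)) = 0.437558.
Step 6: alpha = 0.05. fail to reject H0.

R = 11, z = 0.7763, p = 0.437558, fail to reject H0.


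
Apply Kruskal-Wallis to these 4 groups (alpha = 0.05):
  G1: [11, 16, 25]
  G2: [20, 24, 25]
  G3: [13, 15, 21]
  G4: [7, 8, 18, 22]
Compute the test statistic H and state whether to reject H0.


Step 1: Combine all N = 13 observations and assign midranks.
sorted (value, group, rank): (7,G4,1), (8,G4,2), (11,G1,3), (13,G3,4), (15,G3,5), (16,G1,6), (18,G4,7), (20,G2,8), (21,G3,9), (22,G4,10), (24,G2,11), (25,G1,12.5), (25,G2,12.5)
Step 2: Sum ranks within each group.
R_1 = 21.5 (n_1 = 3)
R_2 = 31.5 (n_2 = 3)
R_3 = 18 (n_3 = 3)
R_4 = 20 (n_4 = 4)
Step 3: H = 12/(N(N+1)) * sum(R_i^2/n_i) - 3(N+1)
     = 12/(13*14) * (21.5^2/3 + 31.5^2/3 + 18^2/3 + 20^2/4) - 3*14
     = 0.065934 * 692.833 - 42
     = 3.681319.
Step 4: Ties present; correction factor C = 1 - 6/(13^3 - 13) = 0.997253. Corrected H = 3.681319 / 0.997253 = 3.691460.
Step 5: Under H0, H ~ chi^2(3); p-value = 0.296766.
Step 6: alpha = 0.05. fail to reject H0.

H = 3.6915, df = 3, p = 0.296766, fail to reject H0.


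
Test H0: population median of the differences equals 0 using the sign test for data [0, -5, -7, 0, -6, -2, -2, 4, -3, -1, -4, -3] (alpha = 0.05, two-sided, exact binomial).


Step 1: Discard zero differences. Original n = 12; n_eff = number of nonzero differences = 10.
Nonzero differences (with sign): -5, -7, -6, -2, -2, +4, -3, -1, -4, -3
Step 2: Count signs: positive = 1, negative = 9.
Step 3: Under H0: P(positive) = 0.5, so the number of positives S ~ Bin(10, 0.5).
Step 4: Two-sided exact p-value = sum of Bin(10,0.5) probabilities at or below the observed probability = 0.021484.
Step 5: alpha = 0.05. reject H0.

n_eff = 10, pos = 1, neg = 9, p = 0.021484, reject H0.


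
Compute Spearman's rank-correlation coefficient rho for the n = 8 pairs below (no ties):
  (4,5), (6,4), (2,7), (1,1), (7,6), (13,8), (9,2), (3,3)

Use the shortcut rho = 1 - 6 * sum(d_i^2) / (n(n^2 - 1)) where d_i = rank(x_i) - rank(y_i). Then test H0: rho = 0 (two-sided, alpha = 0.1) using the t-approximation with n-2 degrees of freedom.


Step 1: Rank x and y separately (midranks; no ties here).
rank(x): 4->4, 6->5, 2->2, 1->1, 7->6, 13->8, 9->7, 3->3
rank(y): 5->5, 4->4, 7->7, 1->1, 6->6, 8->8, 2->2, 3->3
Step 2: d_i = R_x(i) - R_y(i); compute d_i^2.
  (4-5)^2=1, (5-4)^2=1, (2-7)^2=25, (1-1)^2=0, (6-6)^2=0, (8-8)^2=0, (7-2)^2=25, (3-3)^2=0
sum(d^2) = 52.
Step 3: rho = 1 - 6*52 / (8*(8^2 - 1)) = 1 - 312/504 = 0.380952.
Step 4: Under H0, t = rho * sqrt((n-2)/(1-rho^2)) = 1.0092 ~ t(6).
Step 5: Two-sided p-value from the t-distribution with 6 df = 0.351813.
Step 6: alpha = 0.1. fail to reject H0.

rho = 0.3810, p = 0.351813, fail to reject H0 at alpha = 0.1.


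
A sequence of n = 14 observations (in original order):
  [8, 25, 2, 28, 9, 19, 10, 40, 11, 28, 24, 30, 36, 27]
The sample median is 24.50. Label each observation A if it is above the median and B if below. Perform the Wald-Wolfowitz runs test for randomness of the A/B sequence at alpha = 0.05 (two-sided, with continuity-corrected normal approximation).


Step 1: Compute median = 24.50; label A = above, B = below.
Labels in order: BABABBBABABAAA  (n_A = 7, n_B = 7)
Step 2: Count runs R = 10.
Step 3: Under H0 (random ordering), E[R] = 2*n_A*n_B/(n_A+n_B) + 1 = 2*7*7/14 + 1 = 8.0000.
        Var[R] = 2*n_A*n_B*(2*n_A*n_B - n_A - n_B) / ((n_A+n_B)^2 * (n_A+n_B-1)) = 8232/2548 = 3.2308.
        SD[R] = 1.7974.
Step 4: Continuity-corrected z = (R - 0.5 - E[R]) / SD[R] = (10 - 0.5 - 8.0000) / 1.7974 = 0.8345.
Step 5: Two-sided p-value via normal approximation = 2*(1 - Phi(|z|)) = 0.403986.
Step 6: alpha = 0.05. fail to reject H0.

R = 10, z = 0.8345, p = 0.403986, fail to reject H0.


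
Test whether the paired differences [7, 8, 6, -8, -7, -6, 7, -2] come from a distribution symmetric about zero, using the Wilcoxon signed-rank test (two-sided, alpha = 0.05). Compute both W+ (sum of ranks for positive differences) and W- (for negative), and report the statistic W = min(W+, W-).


Step 1: Drop any zero differences (none here) and take |d_i|.
|d| = [7, 8, 6, 8, 7, 6, 7, 2]
Step 2: Midrank |d_i| (ties get averaged ranks).
ranks: |7|->5, |8|->7.5, |6|->2.5, |8|->7.5, |7|->5, |6|->2.5, |7|->5, |2|->1
Step 3: Attach original signs; sum ranks with positive sign and with negative sign.
W+ = 5 + 7.5 + 2.5 + 5 = 20
W- = 7.5 + 5 + 2.5 + 1 = 16
(Check: W+ + W- = 36 should equal n(n+1)/2 = 36.)
Step 4: Test statistic W = min(W+, W-) = 16.
Step 5: Ties in |d|, so use the tie-corrected normal approximation.
        E[W] = n(n+1)/4 = 8*9/4 = 18.
        Tie groups: |d|=6 (t=2), |d|=7 (t=3), |d|=8 (t=2); sum(t^3 - t) = 36.
        Var[W] = n(n+1)(2n+1)/24 - sum(t^3-t)/48 = 1224/24 - 36/48 = 50.25.
        z = (W - E[W]) / sqrt(Var[W]) = (16 - 18) / 7.0887 = -0.2821.
        Two-sided p = 2*Phi(z) = 0.777838.
Step 6: alpha = 0.05. fail to reject H0.

W+ = 20, W- = 16, W = min = 16, p = 0.777838, fail to reject H0.


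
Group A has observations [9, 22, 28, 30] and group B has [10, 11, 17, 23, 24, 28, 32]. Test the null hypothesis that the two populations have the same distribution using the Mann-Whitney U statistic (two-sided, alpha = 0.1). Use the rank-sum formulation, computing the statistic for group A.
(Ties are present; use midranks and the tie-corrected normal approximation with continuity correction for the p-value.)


Step 1: Combine and sort all 11 observations; assign midranks.
sorted (value, group): (9,X), (10,Y), (11,Y), (17,Y), (22,X), (23,Y), (24,Y), (28,X), (28,Y), (30,X), (32,Y)
ranks: 9->1, 10->2, 11->3, 17->4, 22->5, 23->6, 24->7, 28->8.5, 28->8.5, 30->10, 32->11
Step 2: Rank sum for X: R1 = 1 + 5 + 8.5 + 10 = 24.5.
Step 3: U_X = R1 - n1(n1+1)/2 = 24.5 - 4*5/2 = 24.5 - 10 = 14.5.
       U_Y = n1*n2 - U_X = 28 - 14.5 = 13.5.
Step 4: Ties are present, so use the tie-corrected normal approximation (with continuity correction) for the p-value.
Step 5: p-value = 1.000000; compare to alpha = 0.1. fail to reject H0.

U_X = 14.5, p = 1.000000, fail to reject H0 at alpha = 0.1.


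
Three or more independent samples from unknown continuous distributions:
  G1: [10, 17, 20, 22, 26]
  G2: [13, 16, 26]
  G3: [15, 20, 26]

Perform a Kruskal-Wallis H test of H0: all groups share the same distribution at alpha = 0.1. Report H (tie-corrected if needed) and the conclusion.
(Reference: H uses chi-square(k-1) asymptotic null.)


Step 1: Combine all N = 11 observations and assign midranks.
sorted (value, group, rank): (10,G1,1), (13,G2,2), (15,G3,3), (16,G2,4), (17,G1,5), (20,G1,6.5), (20,G3,6.5), (22,G1,8), (26,G1,10), (26,G2,10), (26,G3,10)
Step 2: Sum ranks within each group.
R_1 = 30.5 (n_1 = 5)
R_2 = 16 (n_2 = 3)
R_3 = 19.5 (n_3 = 3)
Step 3: H = 12/(N(N+1)) * sum(R_i^2/n_i) - 3(N+1)
     = 12/(11*12) * (30.5^2/5 + 16^2/3 + 19.5^2/3) - 3*12
     = 0.090909 * 398.133 - 36
     = 0.193939.
Step 4: Ties present; correction factor C = 1 - 30/(11^3 - 11) = 0.977273. Corrected H = 0.193939 / 0.977273 = 0.198450.
Step 5: Under H0, H ~ chi^2(2); p-value = 0.905539.
Step 6: alpha = 0.1. fail to reject H0.

H = 0.1984, df = 2, p = 0.905539, fail to reject H0.


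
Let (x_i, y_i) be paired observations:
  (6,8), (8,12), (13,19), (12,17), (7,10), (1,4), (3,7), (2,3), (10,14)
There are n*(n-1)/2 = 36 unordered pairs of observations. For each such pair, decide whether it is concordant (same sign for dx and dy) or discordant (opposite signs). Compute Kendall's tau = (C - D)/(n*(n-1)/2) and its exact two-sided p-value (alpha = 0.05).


Step 1: Enumerate the 36 unordered pairs (i,j) with i<j and classify each by sign(x_j-x_i) * sign(y_j-y_i).
  (1,2):dx=+2,dy=+4->C; (1,3):dx=+7,dy=+11->C; (1,4):dx=+6,dy=+9->C; (1,5):dx=+1,dy=+2->C
  (1,6):dx=-5,dy=-4->C; (1,7):dx=-3,dy=-1->C; (1,8):dx=-4,dy=-5->C; (1,9):dx=+4,dy=+6->C
  (2,3):dx=+5,dy=+7->C; (2,4):dx=+4,dy=+5->C; (2,5):dx=-1,dy=-2->C; (2,6):dx=-7,dy=-8->C
  (2,7):dx=-5,dy=-5->C; (2,8):dx=-6,dy=-9->C; (2,9):dx=+2,dy=+2->C; (3,4):dx=-1,dy=-2->C
  (3,5):dx=-6,dy=-9->C; (3,6):dx=-12,dy=-15->C; (3,7):dx=-10,dy=-12->C; (3,8):dx=-11,dy=-16->C
  (3,9):dx=-3,dy=-5->C; (4,5):dx=-5,dy=-7->C; (4,6):dx=-11,dy=-13->C; (4,7):dx=-9,dy=-10->C
  (4,8):dx=-10,dy=-14->C; (4,9):dx=-2,dy=-3->C; (5,6):dx=-6,dy=-6->C; (5,7):dx=-4,dy=-3->C
  (5,8):dx=-5,dy=-7->C; (5,9):dx=+3,dy=+4->C; (6,7):dx=+2,dy=+3->C; (6,8):dx=+1,dy=-1->D
  (6,9):dx=+9,dy=+10->C; (7,8):dx=-1,dy=-4->C; (7,9):dx=+7,dy=+7->C; (8,9):dx=+8,dy=+11->C
Step 2: C = 35, D = 1, total pairs = 36.
Step 3: tau = (C - D)/(n(n-1)/2) = (35 - 1)/36 = 0.944444.
Step 4: Exact two-sided p-value (enumerate n! = 362880 permutations of y under H0): p = 0.000050.
Step 5: alpha = 0.05. reject H0.

tau_b = 0.9444 (C=35, D=1), p = 0.000050, reject H0.


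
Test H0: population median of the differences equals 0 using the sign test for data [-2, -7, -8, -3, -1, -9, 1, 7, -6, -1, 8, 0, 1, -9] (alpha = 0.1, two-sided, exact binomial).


Step 1: Discard zero differences. Original n = 14; n_eff = number of nonzero differences = 13.
Nonzero differences (with sign): -2, -7, -8, -3, -1, -9, +1, +7, -6, -1, +8, +1, -9
Step 2: Count signs: positive = 4, negative = 9.
Step 3: Under H0: P(positive) = 0.5, so the number of positives S ~ Bin(13, 0.5).
Step 4: Two-sided exact p-value = sum of Bin(13,0.5) probabilities at or below the observed probability = 0.266846.
Step 5: alpha = 0.1. fail to reject H0.

n_eff = 13, pos = 4, neg = 9, p = 0.266846, fail to reject H0.


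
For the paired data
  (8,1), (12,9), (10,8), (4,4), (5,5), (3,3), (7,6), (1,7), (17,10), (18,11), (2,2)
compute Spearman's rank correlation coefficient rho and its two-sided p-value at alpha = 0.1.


Step 1: Rank x and y separately (midranks; no ties here).
rank(x): 8->7, 12->9, 10->8, 4->4, 5->5, 3->3, 7->6, 1->1, 17->10, 18->11, 2->2
rank(y): 1->1, 9->9, 8->8, 4->4, 5->5, 3->3, 6->6, 7->7, 10->10, 11->11, 2->2
Step 2: d_i = R_x(i) - R_y(i); compute d_i^2.
  (7-1)^2=36, (9-9)^2=0, (8-8)^2=0, (4-4)^2=0, (5-5)^2=0, (3-3)^2=0, (6-6)^2=0, (1-7)^2=36, (10-10)^2=0, (11-11)^2=0, (2-2)^2=0
sum(d^2) = 72.
Step 3: rho = 1 - 6*72 / (11*(11^2 - 1)) = 1 - 432/1320 = 0.672727.
Step 4: Under H0, t = rho * sqrt((n-2)/(1-rho^2)) = 2.7277 ~ t(9).
Step 5: Two-sided p-value from the t-distribution with 9 df = 0.023313.
Step 6: alpha = 0.1. reject H0.

rho = 0.6727, p = 0.023313, reject H0 at alpha = 0.1.


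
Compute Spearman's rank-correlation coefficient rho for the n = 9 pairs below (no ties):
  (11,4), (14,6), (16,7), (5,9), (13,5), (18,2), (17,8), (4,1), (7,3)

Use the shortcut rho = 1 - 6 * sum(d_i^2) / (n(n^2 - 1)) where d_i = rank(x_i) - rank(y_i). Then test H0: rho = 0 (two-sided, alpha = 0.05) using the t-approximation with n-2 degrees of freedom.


Step 1: Rank x and y separately (midranks; no ties here).
rank(x): 11->4, 14->6, 16->7, 5->2, 13->5, 18->9, 17->8, 4->1, 7->3
rank(y): 4->4, 6->6, 7->7, 9->9, 5->5, 2->2, 8->8, 1->1, 3->3
Step 2: d_i = R_x(i) - R_y(i); compute d_i^2.
  (4-4)^2=0, (6-6)^2=0, (7-7)^2=0, (2-9)^2=49, (5-5)^2=0, (9-2)^2=49, (8-8)^2=0, (1-1)^2=0, (3-3)^2=0
sum(d^2) = 98.
Step 3: rho = 1 - 6*98 / (9*(9^2 - 1)) = 1 - 588/720 = 0.183333.
Step 4: Under H0, t = rho * sqrt((n-2)/(1-rho^2)) = 0.4934 ~ t(7).
Step 5: Two-sided p-value from the t-distribution with 7 df = 0.636820.
Step 6: alpha = 0.05. fail to reject H0.

rho = 0.1833, p = 0.636820, fail to reject H0 at alpha = 0.05.


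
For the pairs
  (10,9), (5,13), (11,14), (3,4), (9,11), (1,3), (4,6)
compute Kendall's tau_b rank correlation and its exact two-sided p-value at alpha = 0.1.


Step 1: Enumerate the 21 unordered pairs (i,j) with i<j and classify each by sign(x_j-x_i) * sign(y_j-y_i).
  (1,2):dx=-5,dy=+4->D; (1,3):dx=+1,dy=+5->C; (1,4):dx=-7,dy=-5->C; (1,5):dx=-1,dy=+2->D
  (1,6):dx=-9,dy=-6->C; (1,7):dx=-6,dy=-3->C; (2,3):dx=+6,dy=+1->C; (2,4):dx=-2,dy=-9->C
  (2,5):dx=+4,dy=-2->D; (2,6):dx=-4,dy=-10->C; (2,7):dx=-1,dy=-7->C; (3,4):dx=-8,dy=-10->C
  (3,5):dx=-2,dy=-3->C; (3,6):dx=-10,dy=-11->C; (3,7):dx=-7,dy=-8->C; (4,5):dx=+6,dy=+7->C
  (4,6):dx=-2,dy=-1->C; (4,7):dx=+1,dy=+2->C; (5,6):dx=-8,dy=-8->C; (5,7):dx=-5,dy=-5->C
  (6,7):dx=+3,dy=+3->C
Step 2: C = 18, D = 3, total pairs = 21.
Step 3: tau = (C - D)/(n(n-1)/2) = (18 - 3)/21 = 0.714286.
Step 4: Exact two-sided p-value (enumerate n! = 5040 permutations of y under H0): p = 0.030159.
Step 5: alpha = 0.1. reject H0.

tau_b = 0.7143 (C=18, D=3), p = 0.030159, reject H0.


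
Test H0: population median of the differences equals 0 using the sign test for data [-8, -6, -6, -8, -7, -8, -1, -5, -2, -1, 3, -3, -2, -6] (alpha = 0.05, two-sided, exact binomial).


Step 1: Discard zero differences. Original n = 14; n_eff = number of nonzero differences = 14.
Nonzero differences (with sign): -8, -6, -6, -8, -7, -8, -1, -5, -2, -1, +3, -3, -2, -6
Step 2: Count signs: positive = 1, negative = 13.
Step 3: Under H0: P(positive) = 0.5, so the number of positives S ~ Bin(14, 0.5).
Step 4: Two-sided exact p-value = sum of Bin(14,0.5) probabilities at or below the observed probability = 0.001831.
Step 5: alpha = 0.05. reject H0.

n_eff = 14, pos = 1, neg = 13, p = 0.001831, reject H0.


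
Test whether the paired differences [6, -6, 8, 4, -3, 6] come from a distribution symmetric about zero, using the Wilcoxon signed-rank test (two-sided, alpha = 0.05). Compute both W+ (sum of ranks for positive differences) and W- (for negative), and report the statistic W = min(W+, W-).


Step 1: Drop any zero differences (none here) and take |d_i|.
|d| = [6, 6, 8, 4, 3, 6]
Step 2: Midrank |d_i| (ties get averaged ranks).
ranks: |6|->4, |6|->4, |8|->6, |4|->2, |3|->1, |6|->4
Step 3: Attach original signs; sum ranks with positive sign and with negative sign.
W+ = 4 + 6 + 2 + 4 = 16
W- = 4 + 1 = 5
(Check: W+ + W- = 21 should equal n(n+1)/2 = 21.)
Step 4: Test statistic W = min(W+, W-) = 5.
Step 5: Ties in |d|, so use the tie-corrected normal approximation.
        E[W] = n(n+1)/4 = 6*7/4 = 10.5.
        Tie groups: |d|=6 (t=3); sum(t^3 - t) = 24.
        Var[W] = n(n+1)(2n+1)/24 - sum(t^3-t)/48 = 546/24 - 24/48 = 22.25.
        z = (W - E[W]) / sqrt(Var[W]) = (5 - 10.5) / 4.7170 = -1.1660.
        Two-sided p = 2*Phi(z) = 0.243615.
Step 6: alpha = 0.05. fail to reject H0.

W+ = 16, W- = 5, W = min = 5, p = 0.243615, fail to reject H0.


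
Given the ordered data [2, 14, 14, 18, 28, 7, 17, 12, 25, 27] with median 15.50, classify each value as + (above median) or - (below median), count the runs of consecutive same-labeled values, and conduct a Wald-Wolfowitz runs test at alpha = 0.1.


Step 1: Compute median = 15.50; label A = above, B = below.
Labels in order: BBBAABABAA  (n_A = 5, n_B = 5)
Step 2: Count runs R = 6.
Step 3: Under H0 (random ordering), E[R] = 2*n_A*n_B/(n_A+n_B) + 1 = 2*5*5/10 + 1 = 6.0000.
        Var[R] = 2*n_A*n_B*(2*n_A*n_B - n_A - n_B) / ((n_A+n_B)^2 * (n_A+n_B-1)) = 2000/900 = 2.2222.
        SD[R] = 1.4907.
Step 4: R = E[R], so z = 0 with no continuity correction.
Step 5: Two-sided p-value via normal approximation = 2*(1 - Phi(|z|)) = 1.000000.
Step 6: alpha = 0.1. fail to reject H0.

R = 6, z = 0.0000, p = 1.000000, fail to reject H0.


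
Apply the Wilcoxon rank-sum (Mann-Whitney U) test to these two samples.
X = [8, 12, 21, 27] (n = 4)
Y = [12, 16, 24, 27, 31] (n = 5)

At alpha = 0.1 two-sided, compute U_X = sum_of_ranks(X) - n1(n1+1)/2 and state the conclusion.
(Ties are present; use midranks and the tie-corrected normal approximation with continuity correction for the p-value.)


Step 1: Combine and sort all 9 observations; assign midranks.
sorted (value, group): (8,X), (12,X), (12,Y), (16,Y), (21,X), (24,Y), (27,X), (27,Y), (31,Y)
ranks: 8->1, 12->2.5, 12->2.5, 16->4, 21->5, 24->6, 27->7.5, 27->7.5, 31->9
Step 2: Rank sum for X: R1 = 1 + 2.5 + 5 + 7.5 = 16.
Step 3: U_X = R1 - n1(n1+1)/2 = 16 - 4*5/2 = 16 - 10 = 6.
       U_Y = n1*n2 - U_X = 20 - 6 = 14.
Step 4: Ties are present, so use the tie-corrected normal approximation (with continuity correction) for the p-value.
Step 5: p-value = 0.387282; compare to alpha = 0.1. fail to reject H0.

U_X = 6, p = 0.387282, fail to reject H0 at alpha = 0.1.


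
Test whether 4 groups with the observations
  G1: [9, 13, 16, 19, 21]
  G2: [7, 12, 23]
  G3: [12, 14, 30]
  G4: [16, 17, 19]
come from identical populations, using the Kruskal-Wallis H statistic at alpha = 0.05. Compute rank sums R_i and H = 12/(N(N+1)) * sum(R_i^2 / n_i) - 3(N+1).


Step 1: Combine all N = 14 observations and assign midranks.
sorted (value, group, rank): (7,G2,1), (9,G1,2), (12,G2,3.5), (12,G3,3.5), (13,G1,5), (14,G3,6), (16,G1,7.5), (16,G4,7.5), (17,G4,9), (19,G1,10.5), (19,G4,10.5), (21,G1,12), (23,G2,13), (30,G3,14)
Step 2: Sum ranks within each group.
R_1 = 37 (n_1 = 5)
R_2 = 17.5 (n_2 = 3)
R_3 = 23.5 (n_3 = 3)
R_4 = 27 (n_4 = 3)
Step 3: H = 12/(N(N+1)) * sum(R_i^2/n_i) - 3(N+1)
     = 12/(14*15) * (37^2/5 + 17.5^2/3 + 23.5^2/3 + 27^2/3) - 3*15
     = 0.057143 * 802.967 - 45
     = 0.883810.
Step 4: Ties present; correction factor C = 1 - 18/(14^3 - 14) = 0.993407. Corrected H = 0.883810 / 0.993407 = 0.889676.
Step 5: Under H0, H ~ chi^2(3); p-value = 0.827919.
Step 6: alpha = 0.05. fail to reject H0.

H = 0.8897, df = 3, p = 0.827919, fail to reject H0.


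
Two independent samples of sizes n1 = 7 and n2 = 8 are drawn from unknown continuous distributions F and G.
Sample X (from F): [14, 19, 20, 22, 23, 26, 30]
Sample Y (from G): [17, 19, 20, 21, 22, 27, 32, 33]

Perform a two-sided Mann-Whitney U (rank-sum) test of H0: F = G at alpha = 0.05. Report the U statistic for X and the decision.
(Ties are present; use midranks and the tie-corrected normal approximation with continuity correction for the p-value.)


Step 1: Combine and sort all 15 observations; assign midranks.
sorted (value, group): (14,X), (17,Y), (19,X), (19,Y), (20,X), (20,Y), (21,Y), (22,X), (22,Y), (23,X), (26,X), (27,Y), (30,X), (32,Y), (33,Y)
ranks: 14->1, 17->2, 19->3.5, 19->3.5, 20->5.5, 20->5.5, 21->7, 22->8.5, 22->8.5, 23->10, 26->11, 27->12, 30->13, 32->14, 33->15
Step 2: Rank sum for X: R1 = 1 + 3.5 + 5.5 + 8.5 + 10 + 11 + 13 = 52.5.
Step 3: U_X = R1 - n1(n1+1)/2 = 52.5 - 7*8/2 = 52.5 - 28 = 24.5.
       U_Y = n1*n2 - U_X = 56 - 24.5 = 31.5.
Step 4: Ties are present, so use the tie-corrected normal approximation (with continuity correction) for the p-value.
Step 5: p-value = 0.727753; compare to alpha = 0.05. fail to reject H0.

U_X = 24.5, p = 0.727753, fail to reject H0 at alpha = 0.05.


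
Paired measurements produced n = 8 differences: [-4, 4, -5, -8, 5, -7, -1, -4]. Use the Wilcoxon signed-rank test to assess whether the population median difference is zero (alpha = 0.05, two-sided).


Step 1: Drop any zero differences (none here) and take |d_i|.
|d| = [4, 4, 5, 8, 5, 7, 1, 4]
Step 2: Midrank |d_i| (ties get averaged ranks).
ranks: |4|->3, |4|->3, |5|->5.5, |8|->8, |5|->5.5, |7|->7, |1|->1, |4|->3
Step 3: Attach original signs; sum ranks with positive sign and with negative sign.
W+ = 3 + 5.5 = 8.5
W- = 3 + 5.5 + 8 + 7 + 1 + 3 = 27.5
(Check: W+ + W- = 36 should equal n(n+1)/2 = 36.)
Step 4: Test statistic W = min(W+, W-) = 8.5.
Step 5: Ties in |d|, so use the tie-corrected normal approximation.
        E[W] = n(n+1)/4 = 8*9/4 = 18.
        Tie groups: |d|=4 (t=3), |d|=5 (t=2); sum(t^3 - t) = 30.
        Var[W] = n(n+1)(2n+1)/24 - sum(t^3-t)/48 = 1224/24 - 30/48 = 50.375.
        z = (W - E[W]) / sqrt(Var[W]) = (8.5 - 18) / 7.0975 = -1.3385.
        Two-sided p = 2*Phi(z) = 0.180736.
Step 6: alpha = 0.05. fail to reject H0.

W+ = 8.5, W- = 27.5, W = min = 8.5, p = 0.180736, fail to reject H0.


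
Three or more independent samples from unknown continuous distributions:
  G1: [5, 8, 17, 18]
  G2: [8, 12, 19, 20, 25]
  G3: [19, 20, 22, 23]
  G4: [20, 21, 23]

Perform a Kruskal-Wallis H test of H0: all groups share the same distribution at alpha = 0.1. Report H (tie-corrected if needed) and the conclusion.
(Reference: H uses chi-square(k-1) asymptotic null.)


Step 1: Combine all N = 16 observations and assign midranks.
sorted (value, group, rank): (5,G1,1), (8,G1,2.5), (8,G2,2.5), (12,G2,4), (17,G1,5), (18,G1,6), (19,G2,7.5), (19,G3,7.5), (20,G2,10), (20,G3,10), (20,G4,10), (21,G4,12), (22,G3,13), (23,G3,14.5), (23,G4,14.5), (25,G2,16)
Step 2: Sum ranks within each group.
R_1 = 14.5 (n_1 = 4)
R_2 = 40 (n_2 = 5)
R_3 = 45 (n_3 = 4)
R_4 = 36.5 (n_4 = 3)
Step 3: H = 12/(N(N+1)) * sum(R_i^2/n_i) - 3(N+1)
     = 12/(16*17) * (14.5^2/4 + 40^2/5 + 45^2/4 + 36.5^2/3) - 3*17
     = 0.044118 * 1322.9 - 51
     = 7.363051.
Step 4: Ties present; correction factor C = 1 - 42/(16^3 - 16) = 0.989706. Corrected H = 7.363051 / 0.989706 = 7.439636.
Step 5: Under H0, H ~ chi^2(3); p-value = 0.059130.
Step 6: alpha = 0.1. reject H0.

H = 7.4396, df = 3, p = 0.059130, reject H0.


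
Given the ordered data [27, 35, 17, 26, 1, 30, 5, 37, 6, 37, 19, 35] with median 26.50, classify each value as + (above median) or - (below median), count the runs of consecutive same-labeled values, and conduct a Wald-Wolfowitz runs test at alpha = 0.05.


Step 1: Compute median = 26.50; label A = above, B = below.
Labels in order: AABBBABABABA  (n_A = 6, n_B = 6)
Step 2: Count runs R = 9.
Step 3: Under H0 (random ordering), E[R] = 2*n_A*n_B/(n_A+n_B) + 1 = 2*6*6/12 + 1 = 7.0000.
        Var[R] = 2*n_A*n_B*(2*n_A*n_B - n_A - n_B) / ((n_A+n_B)^2 * (n_A+n_B-1)) = 4320/1584 = 2.7273.
        SD[R] = 1.6514.
Step 4: Continuity-corrected z = (R - 0.5 - E[R]) / SD[R] = (9 - 0.5 - 7.0000) / 1.6514 = 0.9083.
Step 5: Two-sided p-value via normal approximation = 2*(1 - Phi(|z|)) = 0.363722.
Step 6: alpha = 0.05. fail to reject H0.

R = 9, z = 0.9083, p = 0.363722, fail to reject H0.


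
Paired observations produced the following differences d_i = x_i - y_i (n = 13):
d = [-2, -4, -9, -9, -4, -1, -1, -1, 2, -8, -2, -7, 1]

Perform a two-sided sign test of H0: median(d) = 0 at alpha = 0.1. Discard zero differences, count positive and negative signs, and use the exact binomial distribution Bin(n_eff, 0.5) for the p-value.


Step 1: Discard zero differences. Original n = 13; n_eff = number of nonzero differences = 13.
Nonzero differences (with sign): -2, -4, -9, -9, -4, -1, -1, -1, +2, -8, -2, -7, +1
Step 2: Count signs: positive = 2, negative = 11.
Step 3: Under H0: P(positive) = 0.5, so the number of positives S ~ Bin(13, 0.5).
Step 4: Two-sided exact p-value = sum of Bin(13,0.5) probabilities at or below the observed probability = 0.022461.
Step 5: alpha = 0.1. reject H0.

n_eff = 13, pos = 2, neg = 11, p = 0.022461, reject H0.


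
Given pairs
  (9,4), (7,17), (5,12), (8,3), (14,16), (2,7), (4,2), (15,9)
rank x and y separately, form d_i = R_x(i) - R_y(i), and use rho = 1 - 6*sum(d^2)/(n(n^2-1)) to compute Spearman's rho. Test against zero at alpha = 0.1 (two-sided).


Step 1: Rank x and y separately (midranks; no ties here).
rank(x): 9->6, 7->4, 5->3, 8->5, 14->7, 2->1, 4->2, 15->8
rank(y): 4->3, 17->8, 12->6, 3->2, 16->7, 7->4, 2->1, 9->5
Step 2: d_i = R_x(i) - R_y(i); compute d_i^2.
  (6-3)^2=9, (4-8)^2=16, (3-6)^2=9, (5-2)^2=9, (7-7)^2=0, (1-4)^2=9, (2-1)^2=1, (8-5)^2=9
sum(d^2) = 62.
Step 3: rho = 1 - 6*62 / (8*(8^2 - 1)) = 1 - 372/504 = 0.261905.
Step 4: Under H0, t = rho * sqrt((n-2)/(1-rho^2)) = 0.6647 ~ t(6).
Step 5: Two-sided p-value from the t-distribution with 6 df = 0.530923.
Step 6: alpha = 0.1. fail to reject H0.

rho = 0.2619, p = 0.530923, fail to reject H0 at alpha = 0.1.


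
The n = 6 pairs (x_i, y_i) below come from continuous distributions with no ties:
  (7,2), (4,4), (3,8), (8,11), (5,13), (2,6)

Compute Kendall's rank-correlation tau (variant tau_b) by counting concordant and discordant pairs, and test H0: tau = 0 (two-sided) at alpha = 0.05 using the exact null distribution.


Step 1: Enumerate the 15 unordered pairs (i,j) with i<j and classify each by sign(x_j-x_i) * sign(y_j-y_i).
  (1,2):dx=-3,dy=+2->D; (1,3):dx=-4,dy=+6->D; (1,4):dx=+1,dy=+9->C; (1,5):dx=-2,dy=+11->D
  (1,6):dx=-5,dy=+4->D; (2,3):dx=-1,dy=+4->D; (2,4):dx=+4,dy=+7->C; (2,5):dx=+1,dy=+9->C
  (2,6):dx=-2,dy=+2->D; (3,4):dx=+5,dy=+3->C; (3,5):dx=+2,dy=+5->C; (3,6):dx=-1,dy=-2->C
  (4,5):dx=-3,dy=+2->D; (4,6):dx=-6,dy=-5->C; (5,6):dx=-3,dy=-7->C
Step 2: C = 8, D = 7, total pairs = 15.
Step 3: tau = (C - D)/(n(n-1)/2) = (8 - 7)/15 = 0.066667.
Step 4: Exact two-sided p-value (enumerate n! = 720 permutations of y under H0): p = 1.000000.
Step 5: alpha = 0.05. fail to reject H0.

tau_b = 0.0667 (C=8, D=7), p = 1.000000, fail to reject H0.


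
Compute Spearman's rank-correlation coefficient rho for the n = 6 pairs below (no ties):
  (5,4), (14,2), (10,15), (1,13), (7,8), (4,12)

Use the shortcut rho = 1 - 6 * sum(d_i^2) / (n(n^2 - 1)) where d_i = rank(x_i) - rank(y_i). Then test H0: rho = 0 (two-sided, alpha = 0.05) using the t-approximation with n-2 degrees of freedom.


Step 1: Rank x and y separately (midranks; no ties here).
rank(x): 5->3, 14->6, 10->5, 1->1, 7->4, 4->2
rank(y): 4->2, 2->1, 15->6, 13->5, 8->3, 12->4
Step 2: d_i = R_x(i) - R_y(i); compute d_i^2.
  (3-2)^2=1, (6-1)^2=25, (5-6)^2=1, (1-5)^2=16, (4-3)^2=1, (2-4)^2=4
sum(d^2) = 48.
Step 3: rho = 1 - 6*48 / (6*(6^2 - 1)) = 1 - 288/210 = -0.371429.
Step 4: Under H0, t = rho * sqrt((n-2)/(1-rho^2)) = -0.8001 ~ t(4).
Step 5: Two-sided p-value from the t-distribution with 4 df = 0.468478.
Step 6: alpha = 0.05. fail to reject H0.

rho = -0.3714, p = 0.468478, fail to reject H0 at alpha = 0.05.


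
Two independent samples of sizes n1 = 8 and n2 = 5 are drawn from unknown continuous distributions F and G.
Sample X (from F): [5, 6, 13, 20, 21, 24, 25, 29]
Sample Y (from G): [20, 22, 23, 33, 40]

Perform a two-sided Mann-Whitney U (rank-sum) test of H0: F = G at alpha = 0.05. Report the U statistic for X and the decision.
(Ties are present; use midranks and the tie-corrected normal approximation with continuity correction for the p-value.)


Step 1: Combine and sort all 13 observations; assign midranks.
sorted (value, group): (5,X), (6,X), (13,X), (20,X), (20,Y), (21,X), (22,Y), (23,Y), (24,X), (25,X), (29,X), (33,Y), (40,Y)
ranks: 5->1, 6->2, 13->3, 20->4.5, 20->4.5, 21->6, 22->7, 23->8, 24->9, 25->10, 29->11, 33->12, 40->13
Step 2: Rank sum for X: R1 = 1 + 2 + 3 + 4.5 + 6 + 9 + 10 + 11 = 46.5.
Step 3: U_X = R1 - n1(n1+1)/2 = 46.5 - 8*9/2 = 46.5 - 36 = 10.5.
       U_Y = n1*n2 - U_X = 40 - 10.5 = 29.5.
Step 4: Ties are present, so use the tie-corrected normal approximation (with continuity correction) for the p-value.
Step 5: p-value = 0.187076; compare to alpha = 0.05. fail to reject H0.

U_X = 10.5, p = 0.187076, fail to reject H0 at alpha = 0.05.


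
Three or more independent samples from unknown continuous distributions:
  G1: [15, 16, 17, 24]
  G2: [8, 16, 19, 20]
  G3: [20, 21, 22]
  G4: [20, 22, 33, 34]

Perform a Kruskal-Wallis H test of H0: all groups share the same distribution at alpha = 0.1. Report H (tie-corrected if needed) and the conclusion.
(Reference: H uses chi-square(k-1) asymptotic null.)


Step 1: Combine all N = 15 observations and assign midranks.
sorted (value, group, rank): (8,G2,1), (15,G1,2), (16,G1,3.5), (16,G2,3.5), (17,G1,5), (19,G2,6), (20,G2,8), (20,G3,8), (20,G4,8), (21,G3,10), (22,G3,11.5), (22,G4,11.5), (24,G1,13), (33,G4,14), (34,G4,15)
Step 2: Sum ranks within each group.
R_1 = 23.5 (n_1 = 4)
R_2 = 18.5 (n_2 = 4)
R_3 = 29.5 (n_3 = 3)
R_4 = 48.5 (n_4 = 4)
Step 3: H = 12/(N(N+1)) * sum(R_i^2/n_i) - 3(N+1)
     = 12/(15*16) * (23.5^2/4 + 18.5^2/4 + 29.5^2/3 + 48.5^2/4) - 3*16
     = 0.050000 * 1101.77 - 48
     = 7.088542.
Step 4: Ties present; correction factor C = 1 - 36/(15^3 - 15) = 0.989286. Corrected H = 7.088542 / 0.989286 = 7.165313.
Step 5: Under H0, H ~ chi^2(3); p-value = 0.066811.
Step 6: alpha = 0.1. reject H0.

H = 7.1653, df = 3, p = 0.066811, reject H0.


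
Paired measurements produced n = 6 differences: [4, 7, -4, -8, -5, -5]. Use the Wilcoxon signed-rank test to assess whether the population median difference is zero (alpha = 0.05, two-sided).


Step 1: Drop any zero differences (none here) and take |d_i|.
|d| = [4, 7, 4, 8, 5, 5]
Step 2: Midrank |d_i| (ties get averaged ranks).
ranks: |4|->1.5, |7|->5, |4|->1.5, |8|->6, |5|->3.5, |5|->3.5
Step 3: Attach original signs; sum ranks with positive sign and with negative sign.
W+ = 1.5 + 5 = 6.5
W- = 1.5 + 6 + 3.5 + 3.5 = 14.5
(Check: W+ + W- = 21 should equal n(n+1)/2 = 21.)
Step 4: Test statistic W = min(W+, W-) = 6.5.
Step 5: Ties in |d|, so use the tie-corrected normal approximation.
        E[W] = n(n+1)/4 = 6*7/4 = 10.5.
        Tie groups: |d|=4 (t=2), |d|=5 (t=2); sum(t^3 - t) = 12.
        Var[W] = n(n+1)(2n+1)/24 - sum(t^3-t)/48 = 546/24 - 12/48 = 22.5.
        z = (W - E[W]) / sqrt(Var[W]) = (6.5 - 10.5) / 4.7434 = -0.8433.
        Two-sided p = 2*Phi(z) = 0.399075.
Step 6: alpha = 0.05. fail to reject H0.

W+ = 6.5, W- = 14.5, W = min = 6.5, p = 0.399075, fail to reject H0.


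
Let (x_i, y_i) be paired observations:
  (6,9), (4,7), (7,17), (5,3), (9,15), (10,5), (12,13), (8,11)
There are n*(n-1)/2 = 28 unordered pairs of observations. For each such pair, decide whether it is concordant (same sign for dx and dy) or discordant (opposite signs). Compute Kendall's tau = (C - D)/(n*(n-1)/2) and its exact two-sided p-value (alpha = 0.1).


Step 1: Enumerate the 28 unordered pairs (i,j) with i<j and classify each by sign(x_j-x_i) * sign(y_j-y_i).
  (1,2):dx=-2,dy=-2->C; (1,3):dx=+1,dy=+8->C; (1,4):dx=-1,dy=-6->C; (1,5):dx=+3,dy=+6->C
  (1,6):dx=+4,dy=-4->D; (1,7):dx=+6,dy=+4->C; (1,8):dx=+2,dy=+2->C; (2,3):dx=+3,dy=+10->C
  (2,4):dx=+1,dy=-4->D; (2,5):dx=+5,dy=+8->C; (2,6):dx=+6,dy=-2->D; (2,7):dx=+8,dy=+6->C
  (2,8):dx=+4,dy=+4->C; (3,4):dx=-2,dy=-14->C; (3,5):dx=+2,dy=-2->D; (3,6):dx=+3,dy=-12->D
  (3,7):dx=+5,dy=-4->D; (3,8):dx=+1,dy=-6->D; (4,5):dx=+4,dy=+12->C; (4,6):dx=+5,dy=+2->C
  (4,7):dx=+7,dy=+10->C; (4,8):dx=+3,dy=+8->C; (5,6):dx=+1,dy=-10->D; (5,7):dx=+3,dy=-2->D
  (5,8):dx=-1,dy=-4->C; (6,7):dx=+2,dy=+8->C; (6,8):dx=-2,dy=+6->D; (7,8):dx=-4,dy=-2->C
Step 2: C = 18, D = 10, total pairs = 28.
Step 3: tau = (C - D)/(n(n-1)/2) = (18 - 10)/28 = 0.285714.
Step 4: Exact two-sided p-value (enumerate n! = 40320 permutations of y under H0): p = 0.398760.
Step 5: alpha = 0.1. fail to reject H0.

tau_b = 0.2857 (C=18, D=10), p = 0.398760, fail to reject H0.


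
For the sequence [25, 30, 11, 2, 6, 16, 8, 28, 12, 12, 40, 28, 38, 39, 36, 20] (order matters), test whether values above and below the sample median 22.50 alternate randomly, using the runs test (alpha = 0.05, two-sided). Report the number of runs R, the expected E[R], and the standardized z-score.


Step 1: Compute median = 22.50; label A = above, B = below.
Labels in order: AABBBBBABBAAAAAB  (n_A = 8, n_B = 8)
Step 2: Count runs R = 6.
Step 3: Under H0 (random ordering), E[R] = 2*n_A*n_B/(n_A+n_B) + 1 = 2*8*8/16 + 1 = 9.0000.
        Var[R] = 2*n_A*n_B*(2*n_A*n_B - n_A - n_B) / ((n_A+n_B)^2 * (n_A+n_B-1)) = 14336/3840 = 3.7333.
        SD[R] = 1.9322.
Step 4: Continuity-corrected z = (R + 0.5 - E[R]) / SD[R] = (6 + 0.5 - 9.0000) / 1.9322 = -1.2939.
Step 5: Two-sided p-value via normal approximation = 2*(1 - Phi(|z|)) = 0.195709.
Step 6: alpha = 0.05. fail to reject H0.

R = 6, z = -1.2939, p = 0.195709, fail to reject H0.


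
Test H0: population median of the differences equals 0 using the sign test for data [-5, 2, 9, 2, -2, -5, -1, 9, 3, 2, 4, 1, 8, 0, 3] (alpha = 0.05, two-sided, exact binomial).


Step 1: Discard zero differences. Original n = 15; n_eff = number of nonzero differences = 14.
Nonzero differences (with sign): -5, +2, +9, +2, -2, -5, -1, +9, +3, +2, +4, +1, +8, +3
Step 2: Count signs: positive = 10, negative = 4.
Step 3: Under H0: P(positive) = 0.5, so the number of positives S ~ Bin(14, 0.5).
Step 4: Two-sided exact p-value = sum of Bin(14,0.5) probabilities at or below the observed probability = 0.179565.
Step 5: alpha = 0.05. fail to reject H0.

n_eff = 14, pos = 10, neg = 4, p = 0.179565, fail to reject H0.


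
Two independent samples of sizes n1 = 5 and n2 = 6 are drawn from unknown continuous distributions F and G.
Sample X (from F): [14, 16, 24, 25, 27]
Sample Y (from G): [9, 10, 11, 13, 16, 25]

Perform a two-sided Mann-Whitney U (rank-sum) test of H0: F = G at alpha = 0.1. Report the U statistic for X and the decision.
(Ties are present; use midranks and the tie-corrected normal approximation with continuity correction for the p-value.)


Step 1: Combine and sort all 11 observations; assign midranks.
sorted (value, group): (9,Y), (10,Y), (11,Y), (13,Y), (14,X), (16,X), (16,Y), (24,X), (25,X), (25,Y), (27,X)
ranks: 9->1, 10->2, 11->3, 13->4, 14->5, 16->6.5, 16->6.5, 24->8, 25->9.5, 25->9.5, 27->11
Step 2: Rank sum for X: R1 = 5 + 6.5 + 8 + 9.5 + 11 = 40.
Step 3: U_X = R1 - n1(n1+1)/2 = 40 - 5*6/2 = 40 - 15 = 25.
       U_Y = n1*n2 - U_X = 30 - 25 = 5.
Step 4: Ties are present, so use the tie-corrected normal approximation (with continuity correction) for the p-value.
Step 5: p-value = 0.081440; compare to alpha = 0.1. reject H0.

U_X = 25, p = 0.081440, reject H0 at alpha = 0.1.


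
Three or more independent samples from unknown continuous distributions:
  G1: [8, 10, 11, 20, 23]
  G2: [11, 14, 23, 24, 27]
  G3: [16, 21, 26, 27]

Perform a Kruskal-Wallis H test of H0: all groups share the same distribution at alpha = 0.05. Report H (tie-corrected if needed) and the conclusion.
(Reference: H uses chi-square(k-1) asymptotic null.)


Step 1: Combine all N = 14 observations and assign midranks.
sorted (value, group, rank): (8,G1,1), (10,G1,2), (11,G1,3.5), (11,G2,3.5), (14,G2,5), (16,G3,6), (20,G1,7), (21,G3,8), (23,G1,9.5), (23,G2,9.5), (24,G2,11), (26,G3,12), (27,G2,13.5), (27,G3,13.5)
Step 2: Sum ranks within each group.
R_1 = 23 (n_1 = 5)
R_2 = 42.5 (n_2 = 5)
R_3 = 39.5 (n_3 = 4)
Step 3: H = 12/(N(N+1)) * sum(R_i^2/n_i) - 3(N+1)
     = 12/(14*15) * (23^2/5 + 42.5^2/5 + 39.5^2/4) - 3*15
     = 0.057143 * 857.112 - 45
     = 3.977857.
Step 4: Ties present; correction factor C = 1 - 18/(14^3 - 14) = 0.993407. Corrected H = 3.977857 / 0.993407 = 4.004259.
Step 5: Under H0, H ~ chi^2(2); p-value = 0.135047.
Step 6: alpha = 0.05. fail to reject H0.

H = 4.0043, df = 2, p = 0.135047, fail to reject H0.


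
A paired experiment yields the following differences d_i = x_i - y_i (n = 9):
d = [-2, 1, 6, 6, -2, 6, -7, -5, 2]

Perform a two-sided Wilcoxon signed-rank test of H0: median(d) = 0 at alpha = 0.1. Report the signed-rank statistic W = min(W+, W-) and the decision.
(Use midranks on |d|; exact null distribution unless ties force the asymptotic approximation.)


Step 1: Drop any zero differences (none here) and take |d_i|.
|d| = [2, 1, 6, 6, 2, 6, 7, 5, 2]
Step 2: Midrank |d_i| (ties get averaged ranks).
ranks: |2|->3, |1|->1, |6|->7, |6|->7, |2|->3, |6|->7, |7|->9, |5|->5, |2|->3
Step 3: Attach original signs; sum ranks with positive sign and with negative sign.
W+ = 1 + 7 + 7 + 7 + 3 = 25
W- = 3 + 3 + 9 + 5 = 20
(Check: W+ + W- = 45 should equal n(n+1)/2 = 45.)
Step 4: Test statistic W = min(W+, W-) = 20.
Step 5: Ties in |d|, so use the tie-corrected normal approximation.
        E[W] = n(n+1)/4 = 9*10/4 = 22.5.
        Tie groups: |d|=2 (t=3), |d|=6 (t=3); sum(t^3 - t) = 48.
        Var[W] = n(n+1)(2n+1)/24 - sum(t^3-t)/48 = 1710/24 - 48/48 = 70.25.
        z = (W - E[W]) / sqrt(Var[W]) = (20 - 22.5) / 8.3815 = -0.2983.
        Two-sided p = 2*Phi(z) = 0.765493.
Step 6: alpha = 0.1. fail to reject H0.

W+ = 25, W- = 20, W = min = 20, p = 0.765493, fail to reject H0.


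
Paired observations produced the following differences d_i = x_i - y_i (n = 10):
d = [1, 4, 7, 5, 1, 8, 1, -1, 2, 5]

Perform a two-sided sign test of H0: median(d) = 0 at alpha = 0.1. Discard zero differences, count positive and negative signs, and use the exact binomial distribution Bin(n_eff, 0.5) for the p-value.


Step 1: Discard zero differences. Original n = 10; n_eff = number of nonzero differences = 10.
Nonzero differences (with sign): +1, +4, +7, +5, +1, +8, +1, -1, +2, +5
Step 2: Count signs: positive = 9, negative = 1.
Step 3: Under H0: P(positive) = 0.5, so the number of positives S ~ Bin(10, 0.5).
Step 4: Two-sided exact p-value = sum of Bin(10,0.5) probabilities at or below the observed probability = 0.021484.
Step 5: alpha = 0.1. reject H0.

n_eff = 10, pos = 9, neg = 1, p = 0.021484, reject H0.
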